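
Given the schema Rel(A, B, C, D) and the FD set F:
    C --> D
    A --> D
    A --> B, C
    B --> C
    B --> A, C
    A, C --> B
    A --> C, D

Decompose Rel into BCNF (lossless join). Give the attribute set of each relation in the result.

Candidate keys of the original relation: {A}, {B}.
Within {A, B, C, D}: {C}⁺ ∩ {A, B, C, D} = {C, D}, not the whole set, so C --> D violates BCNF; decompose into {C, D} and {A, B, C}.
{C, D} has no BCNF violation.
{A, B, C} has no BCNF violation.

{A, B, C}; {C, D}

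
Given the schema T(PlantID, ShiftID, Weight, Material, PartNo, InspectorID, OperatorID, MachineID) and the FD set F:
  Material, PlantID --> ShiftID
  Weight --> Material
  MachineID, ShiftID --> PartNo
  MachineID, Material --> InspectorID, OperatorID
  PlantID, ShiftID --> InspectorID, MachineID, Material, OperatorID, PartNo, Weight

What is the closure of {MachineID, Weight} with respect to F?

{InspectorID, MachineID, Material, OperatorID, Weight}

Start with {MachineID, Weight}.
Weight --> Material applies; add {Material} → now {MachineID, Material, Weight}.
MachineID, Material --> InspectorID, OperatorID applies; add {InspectorID, OperatorID} → now {InspectorID, MachineID, Material, OperatorID, Weight}.
No further FD applies.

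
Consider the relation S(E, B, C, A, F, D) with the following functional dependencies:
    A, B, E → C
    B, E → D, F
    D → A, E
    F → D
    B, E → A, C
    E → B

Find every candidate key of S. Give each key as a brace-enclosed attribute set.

{D}, {E}, {F}

Closure of {D} is {A, B, C, D, E, F}, the whole schema; {D} is a candidate key.
Closure of {E} is {A, B, C, D, E, F}, the whole schema; {E} is a candidate key.
Closure of {F} is {A, B, C, D, E, F}, the whole schema; {F} is a candidate key.
No proper subset of any of these is a key, and no other minimal superkey exists.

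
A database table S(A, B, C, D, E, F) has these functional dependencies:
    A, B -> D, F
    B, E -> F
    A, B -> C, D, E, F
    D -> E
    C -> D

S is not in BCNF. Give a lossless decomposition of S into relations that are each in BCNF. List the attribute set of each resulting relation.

Candidate key of the original relation: {A, B}.
In {A, B, C, D, E, F}, {B, E} is not a superkey ({B, E}⁺ restricted to this set is {B, E, F}), so split on B, E -> F into {B, E, F} and {A, B, C, D, E}.
{B, E, F}: every determinant is a superkey — BCNF.
In {A, B, C, D, E}, {D} is not a superkey ({D}⁺ restricted to this set is {D, E}), so split on D -> E into {D, E} and {A, B, C, D}.
{D, E}: every determinant is a superkey — BCNF.
In {A, B, C, D}, {C} is not a superkey ({C}⁺ restricted to this set is {C, D}), so split on C -> D into {C, D} and {A, B, C}.
{C, D}: every determinant is a superkey — BCNF.
{A, B, C}: every determinant is a superkey — BCNF.

{A, B, C}; {B, E, F}; {C, D}; {D, E}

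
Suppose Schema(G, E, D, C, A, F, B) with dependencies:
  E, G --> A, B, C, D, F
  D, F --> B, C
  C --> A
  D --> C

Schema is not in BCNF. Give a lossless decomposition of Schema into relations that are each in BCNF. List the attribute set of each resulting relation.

{A, C}; {B, D, F}; {C, D}; {D, E, F, G}

Candidate key of the original relation: {E, G}.
{A, B, C, D, E, F, G}: {D, F} determines {A, B, C, D, F} here but is not a superkey — split on D, F --> A, B, C, giving {A, B, C, D, F} and {D, E, F, G}.
{A, B, C, D, F}: {C} determines {A, C} here but is not a superkey — split on C --> A, giving {A, C} and {B, C, D, F}.
{A, C}: every determinant is a superkey — BCNF.
{B, C, D, F}: {D} determines {C, D} here but is not a superkey — split on D --> C, giving {C, D} and {B, D, F}.
{C, D}: every determinant is a superkey — BCNF.
{B, D, F}: every determinant is a superkey — BCNF.
{D, E, F, G}: every determinant is a superkey — BCNF.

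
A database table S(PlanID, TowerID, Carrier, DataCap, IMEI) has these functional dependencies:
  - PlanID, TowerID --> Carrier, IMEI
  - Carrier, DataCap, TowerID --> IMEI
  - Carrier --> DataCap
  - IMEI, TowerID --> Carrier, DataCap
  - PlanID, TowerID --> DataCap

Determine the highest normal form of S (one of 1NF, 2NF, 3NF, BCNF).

Candidate key: {PlanID, TowerID}. Prime attributes: {PlanID, TowerID}.
Carrier, DataCap, TowerID --> IMEI: {Carrier, DataCap, TowerID}⁺ = {Carrier, DataCap, IMEI, TowerID}, which is not all of the attributes, so the left side is not a superkey — BCNF is violated.
Carrier, DataCap, TowerID --> IMEI has non-prime {IMEI} on the right and a non-superkey on the left, so 3NF fails.
No proper subset of a key has a non-prime attribute in its closure, so there is no partial dependency; 2NF holds.

2NF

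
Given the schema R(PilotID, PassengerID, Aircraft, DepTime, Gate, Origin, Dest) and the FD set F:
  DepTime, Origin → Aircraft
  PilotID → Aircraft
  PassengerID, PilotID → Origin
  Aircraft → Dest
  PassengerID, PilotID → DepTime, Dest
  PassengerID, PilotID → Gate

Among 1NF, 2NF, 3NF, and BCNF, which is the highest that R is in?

Candidate key: {PassengerID, PilotID}. Prime attributes: {PassengerID, PilotID}.
DepTime, Origin → Aircraft: {DepTime, Origin}⁺ = {Aircraft, DepTime, Dest, Origin}, which is not all of the attributes, so the left side is not a superkey — BCNF is violated.
Because {Aircraft} is non-prime and the left side of DepTime, Origin → Aircraft is not a superkey, the relation is not in 3NF.
Since {PilotID} ⊂ {PassengerID, PilotID} and {PilotID}⁺ ⊇ {Aircraft, Dest} with {Aircraft, Dest} non-prime, there is a partial dependency; 2NF fails.

1NF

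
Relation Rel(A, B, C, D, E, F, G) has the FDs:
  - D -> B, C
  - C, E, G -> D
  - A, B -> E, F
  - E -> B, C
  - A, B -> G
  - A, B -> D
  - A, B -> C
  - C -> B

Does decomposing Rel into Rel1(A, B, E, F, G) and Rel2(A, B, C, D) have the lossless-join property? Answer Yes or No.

Yes

Rel1 ∩ Rel2 = {A, B}; its closure under F is {A, B, C, D, E, F, G}.
Rel1 is contained in that closure, so Rel1 ∩ Rel2 -> Rel1 holds and the join is lossless.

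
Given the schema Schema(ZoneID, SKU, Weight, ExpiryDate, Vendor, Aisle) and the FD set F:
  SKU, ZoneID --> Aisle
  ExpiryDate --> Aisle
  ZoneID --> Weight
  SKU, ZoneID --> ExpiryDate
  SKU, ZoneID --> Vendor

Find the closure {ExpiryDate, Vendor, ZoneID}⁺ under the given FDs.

Start with {ExpiryDate, Vendor, ZoneID}.
ExpiryDate --> Aisle applies; add {Aisle} → now {Aisle, ExpiryDate, Vendor, ZoneID}.
ZoneID --> Weight applies; add {Weight} → now {Aisle, ExpiryDate, Vendor, Weight, ZoneID}.
No further FD applies.

{Aisle, ExpiryDate, Vendor, Weight, ZoneID}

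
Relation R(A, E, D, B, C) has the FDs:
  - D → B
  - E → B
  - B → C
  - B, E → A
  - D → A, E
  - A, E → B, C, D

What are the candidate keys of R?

{D}, {E}

{D} is a candidate key since {D}⁺ = {A, B, C, D, E} covers every attribute.
{E} is a candidate key since {E}⁺ = {A, B, C, D, E} covers every attribute.
Any other superkey properly contains one of these, so there are no further candidate keys.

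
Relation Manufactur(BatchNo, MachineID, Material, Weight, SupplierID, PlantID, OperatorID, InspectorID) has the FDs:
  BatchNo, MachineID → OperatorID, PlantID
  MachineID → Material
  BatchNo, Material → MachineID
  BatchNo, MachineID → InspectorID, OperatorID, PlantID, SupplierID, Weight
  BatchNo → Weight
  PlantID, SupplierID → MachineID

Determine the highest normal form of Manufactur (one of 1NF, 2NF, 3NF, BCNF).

1NF

Candidate keys: {BatchNo, MachineID}, {BatchNo, Material}, {BatchNo, PlantID, SupplierID}. Prime attributes: {BatchNo, MachineID, Material, PlantID, SupplierID}.
MachineID → Material breaks BCNF: {MachineID}⁺ = {MachineID, Material}, so {MachineID} is not a superkey.
BatchNo → Weight has non-prime {Weight} on the right and a non-superkey on the left, so 3NF fails.
Since {BatchNo} ⊂ {BatchNo, MachineID} and {BatchNo}⁺ ⊇ {Weight} with {Weight} non-prime, there is a partial dependency; 2NF fails.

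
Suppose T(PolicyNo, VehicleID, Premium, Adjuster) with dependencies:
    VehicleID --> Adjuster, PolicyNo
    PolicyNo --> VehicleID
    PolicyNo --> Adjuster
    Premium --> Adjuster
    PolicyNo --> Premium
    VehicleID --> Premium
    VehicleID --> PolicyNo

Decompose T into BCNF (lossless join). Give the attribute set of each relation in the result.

Candidate keys of the original relation: {PolicyNo}, {VehicleID}.
Within {Adjuster, PolicyNo, Premium, VehicleID}: {Premium}⁺ ∩ {Adjuster, PolicyNo, Premium, VehicleID} = {Adjuster, Premium}, not the whole set, so Premium --> Adjuster violates BCNF; decompose into {Adjuster, Premium} and {PolicyNo, Premium, VehicleID}.
{Adjuster, Premium} has no BCNF violation.
{PolicyNo, Premium, VehicleID} has no BCNF violation.

{Adjuster, Premium}; {PolicyNo, Premium, VehicleID}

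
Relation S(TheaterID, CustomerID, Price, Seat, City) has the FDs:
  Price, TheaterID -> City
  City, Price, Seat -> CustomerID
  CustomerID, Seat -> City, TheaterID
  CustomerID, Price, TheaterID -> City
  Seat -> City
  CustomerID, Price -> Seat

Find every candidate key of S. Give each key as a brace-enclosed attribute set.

Attributes never on any right-hand side: {Price} — every candidate key must contain it.
{CustomerID, Price}⁺ = {City, CustomerID, Price, Seat, TheaterID}, which is every attribute, so {CustomerID, Price} is a candidate key.
{Price, Seat}⁺ = {City, CustomerID, Price, Seat, TheaterID}, which is every attribute, so {Price, Seat} is a candidate key.
No proper subset of any of these is a key, and no other minimal superkey exists.

{CustomerID, Price}, {Price, Seat}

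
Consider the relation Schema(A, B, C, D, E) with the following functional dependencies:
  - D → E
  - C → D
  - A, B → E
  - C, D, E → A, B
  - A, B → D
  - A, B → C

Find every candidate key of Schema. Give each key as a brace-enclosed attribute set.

{C}⁺ = {A, B, C, D, E}, which is every attribute, so {C} is a candidate key.
{A, B}⁺ = {A, B, C, D, E}, which is every attribute, so {A, B} is a candidate key.
No proper subset of any of these is a key, and no other minimal superkey exists.

{A, B}, {C}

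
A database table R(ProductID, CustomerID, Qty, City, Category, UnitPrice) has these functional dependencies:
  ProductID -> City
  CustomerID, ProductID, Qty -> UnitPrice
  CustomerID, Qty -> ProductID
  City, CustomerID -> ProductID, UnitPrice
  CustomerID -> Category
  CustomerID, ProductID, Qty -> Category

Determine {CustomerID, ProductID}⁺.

{Category, City, CustomerID, ProductID, UnitPrice}

Start with {CustomerID, ProductID}.
ProductID -> City applies; add {City} → now {City, CustomerID, ProductID}.
City, CustomerID -> ProductID, UnitPrice applies; add {UnitPrice} → now {City, CustomerID, ProductID, UnitPrice}.
CustomerID -> Category applies; add {Category} → now {Category, City, CustomerID, ProductID, UnitPrice}.
No further FD applies.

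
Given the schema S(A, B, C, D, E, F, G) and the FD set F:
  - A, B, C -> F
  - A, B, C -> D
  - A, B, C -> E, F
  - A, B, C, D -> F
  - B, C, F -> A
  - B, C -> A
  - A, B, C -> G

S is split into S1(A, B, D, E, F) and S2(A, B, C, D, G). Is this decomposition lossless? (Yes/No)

Common attributes: {A, B, D}; their closure is {A, B, D}.
S1 ⊄ {A, B, D} and S2 ⊄ {A, B, D}, so the split is lossy.

No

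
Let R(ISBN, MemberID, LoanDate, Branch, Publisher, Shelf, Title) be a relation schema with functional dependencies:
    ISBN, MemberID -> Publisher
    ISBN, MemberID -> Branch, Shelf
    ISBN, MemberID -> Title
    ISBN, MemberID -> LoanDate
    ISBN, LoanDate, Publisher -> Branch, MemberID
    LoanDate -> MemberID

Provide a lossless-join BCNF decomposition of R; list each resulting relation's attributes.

Candidate keys of the original relation: {ISBN, LoanDate}, {ISBN, MemberID}.
{Branch, ISBN, LoanDate, MemberID, Publisher, Shelf, Title}: {LoanDate} determines {LoanDate, MemberID} here but is not a superkey — split on LoanDate -> MemberID, giving {LoanDate, MemberID} and {Branch, ISBN, LoanDate, Publisher, Shelf, Title}.
{LoanDate, MemberID}: every determinant is a superkey — BCNF.
{Branch, ISBN, LoanDate, Publisher, Shelf, Title}: every determinant is a superkey — BCNF.

{Branch, ISBN, LoanDate, Publisher, Shelf, Title}; {LoanDate, MemberID}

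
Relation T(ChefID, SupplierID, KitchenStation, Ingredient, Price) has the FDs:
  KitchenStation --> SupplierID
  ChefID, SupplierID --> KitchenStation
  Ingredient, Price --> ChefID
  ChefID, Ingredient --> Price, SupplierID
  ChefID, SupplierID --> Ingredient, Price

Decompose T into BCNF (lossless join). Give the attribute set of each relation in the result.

Candidate keys of the original relation: {ChefID, Ingredient}, {ChefID, KitchenStation}, {ChefID, SupplierID}, {Ingredient, Price}.
In {ChefID, Ingredient, KitchenStation, Price, SupplierID}, {KitchenStation} is not a superkey ({KitchenStation}⁺ restricted to this set is {KitchenStation, SupplierID}), so split on KitchenStation --> SupplierID into {KitchenStation, SupplierID} and {ChefID, Ingredient, KitchenStation, Price}.
{KitchenStation, SupplierID} has no BCNF violation.
{ChefID, Ingredient, KitchenStation, Price} has no BCNF violation.

{ChefID, Ingredient, KitchenStation, Price}; {KitchenStation, SupplierID}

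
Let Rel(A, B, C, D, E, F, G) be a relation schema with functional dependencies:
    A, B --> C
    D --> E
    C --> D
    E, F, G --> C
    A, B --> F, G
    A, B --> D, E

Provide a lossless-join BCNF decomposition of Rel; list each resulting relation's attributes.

{A, B, C, F, G}; {C, D}; {D, E}

Candidate key of the original relation: {A, B}.
{A, B, C, D, E, F, G}: {D} determines {D, E} here but is not a superkey — split on D --> E, giving {D, E} and {A, B, C, D, F, G}.
{D, E}: every determinant is a superkey — BCNF.
{A, B, C, D, F, G}: {C} determines {C, D} here but is not a superkey — split on C --> D, giving {C, D} and {A, B, C, F, G}.
{C, D}: every determinant is a superkey — BCNF.
{A, B, C, F, G}: every determinant is a superkey — BCNF.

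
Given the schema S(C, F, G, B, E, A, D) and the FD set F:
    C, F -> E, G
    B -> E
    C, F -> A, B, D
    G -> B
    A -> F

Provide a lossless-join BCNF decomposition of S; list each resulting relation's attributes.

{A, C, D, G}; {A, F}; {B, E}; {B, G}

Candidate keys of the original relation: {A, C}, {C, F}.
Within {A, B, C, D, E, F, G}: {B}⁺ ∩ {A, B, C, D, E, F, G} = {B, E}, not the whole set, so B -> E violates BCNF; decompose into {B, E} and {A, B, C, D, F, G}.
{B, E} is in BCNF.
Within {A, B, C, D, F, G}: {G}⁺ ∩ {A, B, C, D, F, G} = {B, G}, not the whole set, so G -> B violates BCNF; decompose into {B, G} and {A, C, D, F, G}.
{B, G} is in BCNF.
Within {A, C, D, F, G}: {A}⁺ ∩ {A, C, D, F, G} = {A, F}, not the whole set, so A -> F violates BCNF; decompose into {A, F} and {A, C, D, G}.
{A, F} is in BCNF.
{A, C, D, G} is in BCNF.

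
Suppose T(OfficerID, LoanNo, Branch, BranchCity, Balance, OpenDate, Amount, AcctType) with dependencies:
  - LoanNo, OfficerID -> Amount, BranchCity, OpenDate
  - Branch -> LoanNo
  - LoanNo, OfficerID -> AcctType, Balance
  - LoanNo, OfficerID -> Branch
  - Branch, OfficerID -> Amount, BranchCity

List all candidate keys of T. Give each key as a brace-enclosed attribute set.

{OfficerID} never appears on the right of any FD, so every key must include it.
Closure of {Branch, OfficerID} is {AcctType, Amount, Balance, Branch, BranchCity, LoanNo, OfficerID, OpenDate}, the whole schema; {Branch, OfficerID} is a candidate key.
Closure of {LoanNo, OfficerID} is {AcctType, Amount, Balance, Branch, BranchCity, LoanNo, OfficerID, OpenDate}, the whole schema; {LoanNo, OfficerID} is a candidate key.
No proper subset of any of these is a key, and no other minimal superkey exists.

{Branch, OfficerID}, {LoanNo, OfficerID}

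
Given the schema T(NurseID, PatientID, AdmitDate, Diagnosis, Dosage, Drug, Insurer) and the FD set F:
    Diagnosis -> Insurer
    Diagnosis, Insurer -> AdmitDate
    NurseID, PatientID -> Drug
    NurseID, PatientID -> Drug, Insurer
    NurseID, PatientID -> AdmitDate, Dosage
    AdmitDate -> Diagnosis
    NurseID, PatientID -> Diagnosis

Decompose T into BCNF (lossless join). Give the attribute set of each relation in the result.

{AdmitDate, Diagnosis, Insurer}; {Diagnosis, Dosage, Drug, NurseID, PatientID}

Candidate key of the original relation: {NurseID, PatientID}.
Within {AdmitDate, Diagnosis, Dosage, Drug, Insurer, NurseID, PatientID}: {Diagnosis}⁺ ∩ {AdmitDate, Diagnosis, Dosage, Drug, Insurer, NurseID, PatientID} = {AdmitDate, Diagnosis, Insurer}, not the whole set, so Diagnosis -> AdmitDate, Insurer violates BCNF; decompose into {AdmitDate, Diagnosis, Insurer} and {Diagnosis, Dosage, Drug, NurseID, PatientID}.
{AdmitDate, Diagnosis, Insurer}: every determinant is a superkey — BCNF.
{Diagnosis, Dosage, Drug, NurseID, PatientID}: every determinant is a superkey — BCNF.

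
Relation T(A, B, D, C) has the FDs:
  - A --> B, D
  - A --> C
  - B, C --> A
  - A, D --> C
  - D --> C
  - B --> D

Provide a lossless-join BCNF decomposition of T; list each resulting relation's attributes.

{A, B, D}; {C, D}

Candidate keys of the original relation: {A}, {B}.
{A, B, C, D}: {D} determines {C, D} here but is not a superkey — split on D --> C, giving {C, D} and {A, B, D}.
{C, D}: every determinant is a superkey — BCNF.
{A, B, D}: every determinant is a superkey — BCNF.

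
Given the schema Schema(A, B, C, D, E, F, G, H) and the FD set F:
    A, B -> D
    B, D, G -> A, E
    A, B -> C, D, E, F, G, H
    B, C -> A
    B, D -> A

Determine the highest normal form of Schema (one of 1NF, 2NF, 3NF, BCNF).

Candidate keys: {A, B}, {B, C}, {B, D}. Prime attributes: {A, B, C, D}.
Every FD has a superkey on the left, so the relation is in BCNF.

BCNF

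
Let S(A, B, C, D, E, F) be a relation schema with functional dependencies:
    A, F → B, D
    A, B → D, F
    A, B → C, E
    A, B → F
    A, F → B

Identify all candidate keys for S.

Attributes never on any right-hand side: {A} — every candidate key must contain it.
{A, B}⁺ = {A, B, C, D, E, F} — all of the relation — so {A, B} is a candidate key.
{A, F}⁺ = {A, B, C, D, E, F} — all of the relation — so {A, F} is a candidate key.
Any other superkey properly contains one of these, so there are no further candidate keys.

{A, B}, {A, F}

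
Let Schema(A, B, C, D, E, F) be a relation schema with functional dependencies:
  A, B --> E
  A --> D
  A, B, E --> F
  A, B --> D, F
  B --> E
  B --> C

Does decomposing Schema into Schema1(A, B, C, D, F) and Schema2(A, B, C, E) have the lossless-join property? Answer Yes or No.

The shared attributes are {A, B, C} and {A, B, C}⁺ = {A, B, C, D, E, F}.
Schema1 is contained in that closure, so Schema1 ∩ Schema2 --> Schema1 holds and the join is lossless.

Yes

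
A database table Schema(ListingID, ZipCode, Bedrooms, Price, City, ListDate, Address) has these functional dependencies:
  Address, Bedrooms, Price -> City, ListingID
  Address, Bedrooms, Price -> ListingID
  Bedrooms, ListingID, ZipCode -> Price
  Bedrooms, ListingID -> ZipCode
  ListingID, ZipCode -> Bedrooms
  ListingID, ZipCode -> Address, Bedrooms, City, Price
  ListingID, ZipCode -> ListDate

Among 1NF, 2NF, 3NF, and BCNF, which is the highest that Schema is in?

BCNF

Candidate keys: {Address, Bedrooms, Price}, {Bedrooms, ListingID}, {ListingID, ZipCode}. Prime attributes: {Address, Bedrooms, ListingID, Price, ZipCode}.
Every FD has a superkey on the left, so the relation is in BCNF.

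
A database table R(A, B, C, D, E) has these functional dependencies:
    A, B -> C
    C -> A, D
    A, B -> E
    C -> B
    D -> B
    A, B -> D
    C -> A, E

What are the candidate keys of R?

{C}⁺ = {A, B, C, D, E} — all of the relation — so {C} is a candidate key.
{A, B}⁺ = {A, B, C, D, E} — all of the relation — so {A, B} is a candidate key.
{A, D}⁺ = {A, B, C, D, E} — all of the relation — so {A, D} is a candidate key.
These are minimal and exhaustive — every other superkey contains one of them.

{A, B}, {A, D}, {C}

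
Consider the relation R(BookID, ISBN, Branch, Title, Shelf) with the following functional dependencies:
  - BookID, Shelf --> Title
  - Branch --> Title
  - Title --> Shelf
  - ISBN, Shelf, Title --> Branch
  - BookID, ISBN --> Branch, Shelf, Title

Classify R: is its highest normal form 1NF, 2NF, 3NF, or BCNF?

Candidate key: {BookID, ISBN}. Prime attributes: {BookID, ISBN}.
BookID, Shelf --> Title: {BookID, Shelf}⁺ = {BookID, Shelf, Title}, which is not all of the attributes, so the left side is not a superkey — BCNF is violated.
BookID, Shelf --> Title has non-prime {Title} on the right and a non-superkey on the left, so 3NF fails.
No non-prime attribute depends on a proper subset of any candidate key, so 2NF holds.

2NF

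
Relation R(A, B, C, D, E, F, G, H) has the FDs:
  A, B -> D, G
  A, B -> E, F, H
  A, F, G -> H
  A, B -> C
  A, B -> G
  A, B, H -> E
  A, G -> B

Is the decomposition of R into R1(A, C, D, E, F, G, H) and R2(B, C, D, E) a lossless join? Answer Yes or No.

R1 ∩ R2 = {C, D, E}; its closure under F is {C, D, E}.
Neither R1 nor R2 is contained in that closure, so the decomposition is lossy.

No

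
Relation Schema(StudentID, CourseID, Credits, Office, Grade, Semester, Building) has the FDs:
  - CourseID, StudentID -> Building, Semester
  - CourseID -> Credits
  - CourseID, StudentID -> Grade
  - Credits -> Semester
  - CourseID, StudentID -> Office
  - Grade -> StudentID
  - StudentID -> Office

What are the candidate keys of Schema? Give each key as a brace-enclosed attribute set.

Attributes never on any right-hand side: {CourseID} — every candidate key must contain it.
{CourseID, Grade} is a candidate key since {CourseID, Grade}⁺ = {Building, CourseID, Credits, Grade, Office, Semester, StudentID} covers every attribute.
{CourseID, StudentID} is a candidate key since {CourseID, StudentID}⁺ = {Building, CourseID, Credits, Grade, Office, Semester, StudentID} covers every attribute.
No proper subset of any of these is a key, and no other minimal superkey exists.

{CourseID, Grade}, {CourseID, StudentID}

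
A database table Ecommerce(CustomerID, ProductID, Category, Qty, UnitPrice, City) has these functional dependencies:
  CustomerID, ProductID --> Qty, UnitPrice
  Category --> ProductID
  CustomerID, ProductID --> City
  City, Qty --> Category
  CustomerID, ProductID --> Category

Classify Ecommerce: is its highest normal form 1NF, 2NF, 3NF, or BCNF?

Candidate keys: {Category, CustomerID}, {City, CustomerID, Qty}, {CustomerID, ProductID}. Prime attributes: {Category, City, CustomerID, ProductID, Qty}.
For Category --> ProductID we have {Category}⁺ = {Category, ProductID}; {Category} is not a superkey, so BCNF fails.
Since {ProductID} ⊆ prime attributes and every other non-superkey FD also has a prime right side, the schema is in 3NF.

3NF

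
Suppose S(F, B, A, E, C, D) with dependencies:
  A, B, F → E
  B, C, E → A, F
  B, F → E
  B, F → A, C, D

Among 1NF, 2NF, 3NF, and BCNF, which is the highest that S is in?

Candidate keys: {B, C, E}, {B, F}. Prime attributes: {B, C, E, F}.
Each dependency's left side is a superkey — BCNF holds.

BCNF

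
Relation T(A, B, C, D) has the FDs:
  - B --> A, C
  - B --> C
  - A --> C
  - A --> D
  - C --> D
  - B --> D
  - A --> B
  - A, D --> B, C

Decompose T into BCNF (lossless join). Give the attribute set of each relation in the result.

Candidate keys of the original relation: {A}, {B}.
Within {A, B, C, D}: {C}⁺ ∩ {A, B, C, D} = {C, D}, not the whole set, so C --> D violates BCNF; decompose into {C, D} and {A, B, C}.
{C, D} has no BCNF violation.
{A, B, C} has no BCNF violation.

{A, B, C}; {C, D}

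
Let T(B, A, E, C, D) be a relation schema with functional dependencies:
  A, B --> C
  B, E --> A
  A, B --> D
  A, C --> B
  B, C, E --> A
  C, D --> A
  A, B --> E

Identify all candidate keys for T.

{A, B}, {A, C}, {B, E}, {C, D}

{A, B}⁺ = {A, B, C, D, E} — all of the relation — so {A, B} is a candidate key.
{A, C}⁺ = {A, B, C, D, E} — all of the relation — so {A, C} is a candidate key.
{B, E}⁺ = {A, B, C, D, E} — all of the relation — so {B, E} is a candidate key.
{C, D}⁺ = {A, B, C, D, E} — all of the relation — so {C, D} is a candidate key.
These are minimal and exhaustive — every other superkey contains one of them.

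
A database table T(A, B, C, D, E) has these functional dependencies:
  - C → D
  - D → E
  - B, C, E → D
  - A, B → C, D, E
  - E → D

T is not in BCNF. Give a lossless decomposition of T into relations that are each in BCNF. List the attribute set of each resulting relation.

Candidate key of the original relation: {A, B}.
In {A, B, C, D, E}, {C} is not a superkey ({C}⁺ restricted to this set is {C, D, E}), so split on C → D, E into {C, D, E} and {A, B, C}.
In {C, D, E}, {D} is not a superkey ({D}⁺ restricted to this set is {D, E}), so split on D → E into {D, E} and {C, D}.
{D, E}: every determinant is a superkey — BCNF.
{C, D}: every determinant is a superkey — BCNF.
{A, B, C}: every determinant is a superkey — BCNF.

{A, B, C}; {C, D}; {D, E}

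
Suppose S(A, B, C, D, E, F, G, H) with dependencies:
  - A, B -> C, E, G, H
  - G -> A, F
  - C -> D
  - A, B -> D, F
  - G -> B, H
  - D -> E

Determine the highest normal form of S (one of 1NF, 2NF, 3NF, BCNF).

2NF

Candidate keys: {A, B}, {G}. Prime attributes: {A, B, G}.
C -> D: {C}⁺ = {C, D, E}, which is not all of the attributes, so the left side is not a superkey — BCNF is violated.
C -> D determines the non-prime attribute {D} from a non-superkey — 3NF is violated.
No non-prime attribute depends on a proper subset of any candidate key, so 2NF holds.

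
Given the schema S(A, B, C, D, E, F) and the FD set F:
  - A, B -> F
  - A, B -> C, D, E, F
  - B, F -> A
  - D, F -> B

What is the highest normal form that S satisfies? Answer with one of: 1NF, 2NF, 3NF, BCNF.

BCNF

Candidate keys: {A, B}, {B, F}, {D, F}. Prime attributes: {A, B, D, F}.
Each dependency's left side is a superkey — BCNF holds.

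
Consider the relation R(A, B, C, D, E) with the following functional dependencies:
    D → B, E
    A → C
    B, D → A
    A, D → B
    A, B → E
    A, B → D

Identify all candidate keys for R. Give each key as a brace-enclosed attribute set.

{D} is a candidate key since {D}⁺ = {A, B, C, D, E} covers every attribute.
{A, B} is a candidate key since {A, B}⁺ = {A, B, C, D, E} covers every attribute.
No proper subset of any of these is a key, and no other minimal superkey exists.

{A, B}, {D}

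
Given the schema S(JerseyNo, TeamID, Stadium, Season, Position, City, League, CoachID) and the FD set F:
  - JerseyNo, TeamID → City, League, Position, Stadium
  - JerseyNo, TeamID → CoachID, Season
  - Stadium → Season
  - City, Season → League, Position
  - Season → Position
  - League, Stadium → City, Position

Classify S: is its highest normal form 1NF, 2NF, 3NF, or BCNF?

2NF

Candidate key: {JerseyNo, TeamID}. Prime attributes: {JerseyNo, TeamID}.
Stadium → Season: {Stadium}⁺ = {Position, Season, Stadium}, which is not all of the attributes, so the left side is not a superkey — BCNF is violated.
Stadium → Season determines the non-prime attribute {Season} from a non-superkey — 3NF is violated.
No proper subset of a key has a non-prime attribute in its closure, so there is no partial dependency; 2NF holds.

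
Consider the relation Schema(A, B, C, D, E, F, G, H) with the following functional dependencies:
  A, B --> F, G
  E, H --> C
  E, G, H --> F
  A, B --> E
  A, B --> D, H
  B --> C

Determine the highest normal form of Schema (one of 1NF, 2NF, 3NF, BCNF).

Candidate key: {A, B}. Prime attributes: {A, B}.
E, H --> C: {E, H}⁺ = {C, E, H}, which is not all of the attributes, so the left side is not a superkey — BCNF is violated.
E, H --> C determines the non-prime attribute {C} from a non-superkey — 3NF is violated.
The proper key subset {B} of {A, B} determines non-prime {C}, so the relation is not even in 2NF.

1NF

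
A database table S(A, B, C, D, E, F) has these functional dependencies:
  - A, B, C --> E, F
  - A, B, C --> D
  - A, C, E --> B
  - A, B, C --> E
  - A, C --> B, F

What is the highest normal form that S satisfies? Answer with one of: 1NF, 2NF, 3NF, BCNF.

BCNF

Candidate key: {A, C}. Prime attributes: {A, C}.
The left-hand side of every FD is a superkey, so BCNF is satisfied.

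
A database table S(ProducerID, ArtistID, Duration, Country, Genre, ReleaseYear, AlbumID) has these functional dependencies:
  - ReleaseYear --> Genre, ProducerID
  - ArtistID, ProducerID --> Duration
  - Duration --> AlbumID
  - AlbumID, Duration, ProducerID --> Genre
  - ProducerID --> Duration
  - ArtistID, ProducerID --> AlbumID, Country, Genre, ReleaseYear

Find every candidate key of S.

Attributes never on any right-hand side: {ArtistID} — every candidate key must contain it.
Closure of {ArtistID, ProducerID} is {AlbumID, ArtistID, Country, Duration, Genre, ProducerID, ReleaseYear}, the whole schema; {ArtistID, ProducerID} is a candidate key.
Closure of {ArtistID, ReleaseYear} is {AlbumID, ArtistID, Country, Duration, Genre, ProducerID, ReleaseYear}, the whole schema; {ArtistID, ReleaseYear} is a candidate key.
No proper subset of any of these is a key, and no other minimal superkey exists.

{ArtistID, ProducerID}, {ArtistID, ReleaseYear}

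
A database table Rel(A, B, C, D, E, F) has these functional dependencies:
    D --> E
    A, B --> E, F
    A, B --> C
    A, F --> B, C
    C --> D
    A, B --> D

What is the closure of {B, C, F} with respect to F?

{B, C, D, E, F}

Start with {B, C, F}.
C --> D applies; add {D} → now {B, C, D, F}.
D --> E applies; add {E} → now {B, C, D, E, F}.
No further FD applies.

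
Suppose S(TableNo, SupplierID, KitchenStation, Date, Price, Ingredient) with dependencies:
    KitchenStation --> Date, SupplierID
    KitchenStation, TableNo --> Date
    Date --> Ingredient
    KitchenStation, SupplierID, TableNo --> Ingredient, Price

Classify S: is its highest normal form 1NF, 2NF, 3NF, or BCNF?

1NF

Candidate key: {KitchenStation, TableNo}. Prime attributes: {KitchenStation, TableNo}.
KitchenStation --> Date, SupplierID: {KitchenStation}⁺ = {Date, Ingredient, KitchenStation, SupplierID}, which is not all of the attributes, so the left side is not a superkey — BCNF is violated.
KitchenStation --> Date, SupplierID has non-prime {Date, SupplierID} on the right and a non-superkey on the left, so 3NF fails.
{KitchenStation} is a proper subset of the key {KitchenStation, TableNo}, and {KitchenStation}⁺ contains the non-prime attributes {Date, Ingredient, SupplierID} — a partial dependency, so 2NF is violated.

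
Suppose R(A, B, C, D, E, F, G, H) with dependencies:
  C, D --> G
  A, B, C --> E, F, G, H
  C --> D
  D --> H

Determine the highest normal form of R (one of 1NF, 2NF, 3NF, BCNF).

1NF

Candidate key: {A, B, C}. Prime attributes: {A, B, C}.
C, D --> G breaks BCNF: {C, D}⁺ = {C, D, G, H}, so {C, D} is not a superkey.
C, D --> G has non-prime {G} on the right and a non-superkey on the left, so 3NF fails.
Since {C} ⊂ {A, B, C} and {C}⁺ ⊇ {D, G, H} with {D, G, H} non-prime, there is a partial dependency; 2NF fails.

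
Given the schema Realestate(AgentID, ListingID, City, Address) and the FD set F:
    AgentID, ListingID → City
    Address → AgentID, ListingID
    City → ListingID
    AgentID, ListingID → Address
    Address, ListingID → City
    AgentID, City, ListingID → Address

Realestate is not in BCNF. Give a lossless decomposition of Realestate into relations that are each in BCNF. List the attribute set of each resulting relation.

Candidate keys of the original relation: {Address}, {AgentID, City}, {AgentID, ListingID}.
In {Address, AgentID, City, ListingID}, {City} is not a superkey ({City}⁺ restricted to this set is {City, ListingID}), so split on City → ListingID into {City, ListingID} and {Address, AgentID, City}.
{City, ListingID} has no BCNF violation.
{Address, AgentID, City} has no BCNF violation.

{Address, AgentID, City}; {City, ListingID}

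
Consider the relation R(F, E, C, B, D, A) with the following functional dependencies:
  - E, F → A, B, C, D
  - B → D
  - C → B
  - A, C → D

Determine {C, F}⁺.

Start with {C, F}.
C → B applies; add {B} → now {B, C, F}.
B → D applies; add {D} → now {B, C, D, F}.
No further FD applies.

{B, C, D, F}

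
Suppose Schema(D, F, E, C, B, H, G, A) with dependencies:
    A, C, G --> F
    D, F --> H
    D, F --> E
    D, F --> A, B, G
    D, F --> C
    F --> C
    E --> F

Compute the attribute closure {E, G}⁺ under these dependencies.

Start with {E, G}.
E --> F applies; add {F} → now {E, F, G}.
F --> C applies; add {C} → now {C, E, F, G}.
No further FD applies.

{C, E, F, G}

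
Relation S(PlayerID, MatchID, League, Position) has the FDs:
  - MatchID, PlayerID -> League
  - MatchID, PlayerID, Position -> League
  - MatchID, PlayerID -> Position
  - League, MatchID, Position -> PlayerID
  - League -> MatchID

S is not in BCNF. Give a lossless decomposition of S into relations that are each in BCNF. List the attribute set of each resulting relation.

Candidate keys of the original relation: {League, PlayerID}, {League, Position}, {MatchID, PlayerID}.
{League, MatchID, PlayerID, Position}: {League} determines {League, MatchID} here but is not a superkey — split on League -> MatchID, giving {League, MatchID} and {League, PlayerID, Position}.
{League, MatchID} has no BCNF violation.
{League, PlayerID, Position} has no BCNF violation.

{League, MatchID}; {League, PlayerID, Position}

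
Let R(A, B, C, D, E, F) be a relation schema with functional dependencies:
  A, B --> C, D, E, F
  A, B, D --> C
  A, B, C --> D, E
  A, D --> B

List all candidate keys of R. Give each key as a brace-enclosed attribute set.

{A, B}, {A, D}

No FD produces {A}, so it must be in every candidate key.
{A, B}⁺ = {A, B, C, D, E, F}, which is every attribute, so {A, B} is a candidate key.
{A, D}⁺ = {A, B, C, D, E, F}, which is every attribute, so {A, D} is a candidate key.
No proper subset of any of these is a key, and no other minimal superkey exists.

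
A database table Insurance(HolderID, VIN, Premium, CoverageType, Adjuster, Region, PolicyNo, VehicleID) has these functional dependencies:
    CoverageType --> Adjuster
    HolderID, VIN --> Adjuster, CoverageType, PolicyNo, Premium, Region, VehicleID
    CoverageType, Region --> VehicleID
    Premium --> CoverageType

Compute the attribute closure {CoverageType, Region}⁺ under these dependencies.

{Adjuster, CoverageType, Region, VehicleID}

Start with {CoverageType, Region}.
CoverageType --> Adjuster applies; add {Adjuster} → now {Adjuster, CoverageType, Region}.
CoverageType, Region --> VehicleID applies; add {VehicleID} → now {Adjuster, CoverageType, Region, VehicleID}.
No further FD applies.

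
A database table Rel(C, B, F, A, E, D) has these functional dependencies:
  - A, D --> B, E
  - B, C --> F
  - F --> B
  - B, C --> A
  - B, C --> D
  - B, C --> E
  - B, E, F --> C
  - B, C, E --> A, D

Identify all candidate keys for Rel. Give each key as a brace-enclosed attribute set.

{B, C}⁺ = {A, B, C, D, E, F} — all of the relation — so {B, C} is a candidate key.
{C, F}⁺ = {A, B, C, D, E, F} — all of the relation — so {C, F} is a candidate key.
{E, F}⁺ = {A, B, C, D, E, F} — all of the relation — so {E, F} is a candidate key.
{A, C, D}⁺ = {A, B, C, D, E, F} — all of the relation — so {A, C, D} is a candidate key.
{A, D, F}⁺ = {A, B, C, D, E, F} — all of the relation — so {A, D, F} is a candidate key.
Any other superkey properly contains one of these, so there are no further candidate keys.

{A, C, D}, {A, D, F}, {B, C}, {C, F}, {E, F}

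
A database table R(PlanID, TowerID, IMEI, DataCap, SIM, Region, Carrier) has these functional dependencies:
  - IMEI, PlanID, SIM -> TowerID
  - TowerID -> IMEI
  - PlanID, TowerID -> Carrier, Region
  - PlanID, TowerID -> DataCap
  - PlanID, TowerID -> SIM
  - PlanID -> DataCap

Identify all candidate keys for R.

{PlanID} never appears on the right of any FD, so every key must include it.
{PlanID, TowerID}⁺ = {Carrier, DataCap, IMEI, PlanID, Region, SIM, TowerID} — all of the relation — so {PlanID, TowerID} is a candidate key.
{IMEI, PlanID, SIM}⁺ = {Carrier, DataCap, IMEI, PlanID, Region, SIM, TowerID} — all of the relation — so {IMEI, PlanID, SIM} is a candidate key.
These are minimal and exhaustive — every other superkey contains one of them.

{IMEI, PlanID, SIM}, {PlanID, TowerID}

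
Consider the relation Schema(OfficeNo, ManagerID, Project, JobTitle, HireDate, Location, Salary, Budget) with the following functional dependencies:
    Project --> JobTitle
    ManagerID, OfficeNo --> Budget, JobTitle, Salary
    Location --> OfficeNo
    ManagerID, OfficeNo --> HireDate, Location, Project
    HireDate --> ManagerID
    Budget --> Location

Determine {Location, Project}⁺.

{JobTitle, Location, OfficeNo, Project}

Start with {Location, Project}.
Project --> JobTitle applies; add {JobTitle} → now {JobTitle, Location, Project}.
Location --> OfficeNo applies; add {OfficeNo} → now {JobTitle, Location, OfficeNo, Project}.
No further FD applies.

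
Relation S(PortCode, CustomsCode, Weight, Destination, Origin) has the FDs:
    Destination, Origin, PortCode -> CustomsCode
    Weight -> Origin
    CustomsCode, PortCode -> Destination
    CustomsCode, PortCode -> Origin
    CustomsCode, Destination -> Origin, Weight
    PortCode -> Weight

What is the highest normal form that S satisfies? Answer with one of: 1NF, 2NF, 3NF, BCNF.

Candidate keys: {CustomsCode, PortCode}, {Destination, PortCode}. Prime attributes: {CustomsCode, Destination, PortCode}.
Weight -> Origin: {Weight}⁺ = {Origin, Weight}, which is not all of the attributes, so the left side is not a superkey — BCNF is violated.
Because {Origin} is non-prime and the left side of Weight -> Origin is not a superkey, the relation is not in 3NF.
Since {PortCode} ⊂ {CustomsCode, PortCode} and {PortCode}⁺ ⊇ {Origin, Weight} with {Origin, Weight} non-prime, there is a partial dependency; 2NF fails.

1NF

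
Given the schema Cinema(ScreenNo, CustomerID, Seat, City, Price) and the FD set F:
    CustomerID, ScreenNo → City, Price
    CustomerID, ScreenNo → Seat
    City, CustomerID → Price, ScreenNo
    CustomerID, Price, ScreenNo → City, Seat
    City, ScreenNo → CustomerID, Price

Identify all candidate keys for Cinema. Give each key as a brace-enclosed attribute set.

Closure of {City, CustomerID} is {City, CustomerID, Price, ScreenNo, Seat}, the whole schema; {City, CustomerID} is a candidate key.
Closure of {City, ScreenNo} is {City, CustomerID, Price, ScreenNo, Seat}, the whole schema; {City, ScreenNo} is a candidate key.
Closure of {CustomerID, ScreenNo} is {City, CustomerID, Price, ScreenNo, Seat}, the whole schema; {CustomerID, ScreenNo} is a candidate key.
Any other superkey properly contains one of these, so there are no further candidate keys.

{City, CustomerID}, {City, ScreenNo}, {CustomerID, ScreenNo}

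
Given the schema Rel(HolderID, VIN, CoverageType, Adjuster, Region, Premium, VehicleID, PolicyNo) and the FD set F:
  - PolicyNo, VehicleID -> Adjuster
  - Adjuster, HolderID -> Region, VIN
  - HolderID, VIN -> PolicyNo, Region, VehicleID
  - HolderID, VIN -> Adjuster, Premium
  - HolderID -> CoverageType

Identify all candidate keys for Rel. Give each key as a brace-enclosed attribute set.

{Adjuster, HolderID}, {HolderID, PolicyNo, VehicleID}, {HolderID, VIN}

Attributes never on any right-hand side: {HolderID} — every candidate key must contain it.
Closure of {Adjuster, HolderID} is {Adjuster, CoverageType, HolderID, PolicyNo, Premium, Region, VIN, VehicleID}, the whole schema; {Adjuster, HolderID} is a candidate key.
Closure of {HolderID, VIN} is {Adjuster, CoverageType, HolderID, PolicyNo, Premium, Region, VIN, VehicleID}, the whole schema; {HolderID, VIN} is a candidate key.
Closure of {HolderID, PolicyNo, VehicleID} is {Adjuster, CoverageType, HolderID, PolicyNo, Premium, Region, VIN, VehicleID}, the whole schema; {HolderID, PolicyNo, VehicleID} is a candidate key.
No proper subset of any of these is a key, and no other minimal superkey exists.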